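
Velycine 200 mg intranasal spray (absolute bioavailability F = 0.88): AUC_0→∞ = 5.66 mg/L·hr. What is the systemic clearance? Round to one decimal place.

CL = F × Dose / AUC_0→∞
   = 0.88 × 200 / 5.66 = 31.0954 L/hr

CL = 31.1 L/hr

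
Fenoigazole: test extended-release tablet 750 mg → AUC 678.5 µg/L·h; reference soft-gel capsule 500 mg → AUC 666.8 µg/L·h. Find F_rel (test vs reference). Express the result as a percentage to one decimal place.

F_rel = (AUC_test/D_test) / (AUC_ref/D_ref)
      = (678.5/750) / (666.8/500)
      = 0.904667 / 1.3336 = 0.6784 = 67.84%

F_rel = 67.8%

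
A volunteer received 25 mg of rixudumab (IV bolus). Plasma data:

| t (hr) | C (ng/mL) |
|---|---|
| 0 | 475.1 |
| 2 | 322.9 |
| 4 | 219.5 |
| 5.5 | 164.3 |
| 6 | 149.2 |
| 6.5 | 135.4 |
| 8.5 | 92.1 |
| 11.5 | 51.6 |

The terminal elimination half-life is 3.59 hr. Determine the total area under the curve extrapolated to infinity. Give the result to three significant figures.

Trapezoidal AUC_0→11.5:
  [0→2]: (475.1+322.9)/2 × 2 = 798.0
  [2→4]: (322.9+219.5)/2 × 2 = 542.4
  [4→5.5]: (219.5+164.3)/2 × 1.5 = 287.85
  [5.5→6]: (164.3+149.2)/2 × 0.5 = 78.375
  [6→6.5]: (149.2+135.4)/2 × 0.5 = 71.15
  [6.5→8.5]: (135.4+92.1)/2 × 2 = 227.5
  [8.5→11.5]: (92.1+51.6)/2 × 3 = 215.55
  Sum = 2220.825 ng/mL·hr
k_e = ln2 / t½ = 0.693147 / 3.59 = 0.1931 hr^-1
Extrapolated tail: C_last / k_e = 51.6 / 0.1931 = 267.219
AUC_0→∞ = 2220.825 + 267.219 = 2488.044 ng/mL·hr

AUC = 2490 ng/mL·hr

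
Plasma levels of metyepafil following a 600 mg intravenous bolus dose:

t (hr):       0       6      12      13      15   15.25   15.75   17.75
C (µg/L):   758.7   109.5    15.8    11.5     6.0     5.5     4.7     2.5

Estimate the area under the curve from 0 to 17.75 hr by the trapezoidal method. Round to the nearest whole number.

Trapezoidal AUC_0→17.75:
  [0→6]: (758.7+109.5)/2 × 6 = 2604.6
  [6→12]: (109.5+15.8)/2 × 6 = 375.9
  [12→13]: (15.8+11.5)/2 × 1 = 13.65
  [13→15]: (11.5+6.0)/2 × 2 = 17.5
  [15→15.25]: (6.0+5.5)/2 × 0.25 = 1.4375
  [15.25→15.75]: (5.5+4.7)/2 × 0.5 = 2.55
  [15.75→17.75]: (4.7+2.5)/2 × 2 = 7.2
  Sum = 3022.8375 µg/L·hr

AUC = 3023 µg/L·hr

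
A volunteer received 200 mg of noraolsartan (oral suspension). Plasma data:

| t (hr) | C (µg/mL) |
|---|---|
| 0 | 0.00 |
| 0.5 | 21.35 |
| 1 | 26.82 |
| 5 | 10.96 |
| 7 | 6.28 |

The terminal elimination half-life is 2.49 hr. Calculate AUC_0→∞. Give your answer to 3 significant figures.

AUC = 133 µg/mL·hr

Trapezoidal AUC_0→7:
  [0→0.5]: (0.00+21.35)/2 × 0.5 = 5.3375
  [0.5→1]: (21.35+26.82)/2 × 0.5 = 12.0425
  [1→5]: (26.82+10.96)/2 × 4 = 75.56
  [5→7]: (10.96+6.28)/2 × 2 = 17.24
  Sum = 110.18 µg/mL·hr
k_e = ln2 / t½ = 0.693147 / 2.49 = 0.2784 hr^-1
Extrapolated tail: C_last / k_e = 6.28 / 0.2784 = 22.557
AUC_0→∞ = 110.18 + 22.557 = 132.737 µg/mL·hr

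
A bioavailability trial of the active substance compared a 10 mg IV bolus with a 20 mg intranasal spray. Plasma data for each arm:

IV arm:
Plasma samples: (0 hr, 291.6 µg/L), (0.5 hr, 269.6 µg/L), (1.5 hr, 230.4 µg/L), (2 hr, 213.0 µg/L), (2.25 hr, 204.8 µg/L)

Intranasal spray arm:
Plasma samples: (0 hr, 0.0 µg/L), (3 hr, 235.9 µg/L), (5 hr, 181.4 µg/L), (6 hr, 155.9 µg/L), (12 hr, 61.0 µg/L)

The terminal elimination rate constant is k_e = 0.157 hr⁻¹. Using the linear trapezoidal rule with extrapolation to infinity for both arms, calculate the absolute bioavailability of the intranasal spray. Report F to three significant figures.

F = 0.533

Trapezoidal AUC_0→2.25 (IV):
  [0→0.5]: (291.6+269.6)/2 × 0.5 = 140.3
  [0.5→1.5]: (269.6+230.4)/2 × 1 = 250.0
  [1.5→2]: (230.4+213.0)/2 × 0.5 = 110.85
  [2→2.25]: (213.0+204.8)/2 × 0.25 = 52.225
  Sum = 553.375 µg/L·hr
IV tail: 204.8/0.157 = 1304.459; AUC_iv,0→∞ = 553.375 + 1304.459 = 1857.834 µg/L·hr
Trapezoidal AUC_0→12 (intranasal spray):
  [0→3]: (0.0+235.9)/2 × 3 = 353.85
  [3→5]: (235.9+181.4)/2 × 2 = 417.3
  [5→6]: (181.4+155.9)/2 × 1 = 168.65
  [6→12]: (155.9+61.0)/2 × 6 = 650.7
  Sum = 1590.5 µg/L·hr
intranasal spray tail: 61.0/0.157 = 388.535; AUC_ev,0→∞ = 1590.5 + 388.535 = 1979.035 µg/L·hr
F = (AUC_ev/D_ev)/(AUC_iv/D_iv) = (1979.035/20)/(1857.834/10) = 98.95175/185.7834 = 0.5326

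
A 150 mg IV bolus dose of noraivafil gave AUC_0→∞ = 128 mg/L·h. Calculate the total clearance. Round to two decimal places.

CL = Dose_iv / AUC_0→∞
   = 150 / 128 = 1.171875 L/h

CL = 1.17 L/h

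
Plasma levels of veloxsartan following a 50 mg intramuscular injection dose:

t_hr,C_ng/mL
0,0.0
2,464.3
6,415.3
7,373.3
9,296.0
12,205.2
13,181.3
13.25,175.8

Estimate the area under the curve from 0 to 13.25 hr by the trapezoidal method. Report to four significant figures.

AUC = 4277 ng/mL·hr

Trapezoidal AUC_0→13.25:
  [0→2]: (0.0+464.3)/2 × 2 = 464.3
  [2→6]: (464.3+415.3)/2 × 4 = 1759.2
  [6→7]: (415.3+373.3)/2 × 1 = 394.3
  [7→9]: (373.3+296.0)/2 × 2 = 669.3
  [9→12]: (296.0+205.2)/2 × 3 = 751.8
  [12→13]: (205.2+181.3)/2 × 1 = 193.25
  [13→13.25]: (181.3+175.8)/2 × 0.25 = 44.6375
  Sum = 4276.7875 ng/mL·hr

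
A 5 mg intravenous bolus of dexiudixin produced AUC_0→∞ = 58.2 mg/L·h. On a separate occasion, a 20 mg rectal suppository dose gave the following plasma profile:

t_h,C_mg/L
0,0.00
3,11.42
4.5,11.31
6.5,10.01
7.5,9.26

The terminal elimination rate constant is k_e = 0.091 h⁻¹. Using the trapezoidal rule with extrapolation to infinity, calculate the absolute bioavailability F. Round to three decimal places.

F = 0.717

Trapezoidal AUC_0→7.5 (rectal suppository):
  [0→3]: (0.00+11.42)/2 × 3 = 17.13
  [3→4.5]: (11.42+11.31)/2 × 1.5 = 17.0475
  [4.5→6.5]: (11.31+10.01)/2 × 2 = 21.32
  [6.5→7.5]: (10.01+9.26)/2 × 1 = 9.635
  Sum = 65.1325 mg/L·h
Tail: C_last/k_e = 9.26/0.091 = 101.758
AUC_0→∞ (rectal suppository) = 65.1325 + 101.758 = 166.8905 mg/L·h
F = (AUC_ev/D_ev)/(AUC_iv/D_iv) = (166.8905/20)/(58.2/5) = 8.344525/11.64 = 0.7169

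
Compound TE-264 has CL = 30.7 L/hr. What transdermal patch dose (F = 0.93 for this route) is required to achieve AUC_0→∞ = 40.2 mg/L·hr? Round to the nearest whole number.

Dose = CL × AUC_0→∞ / F
     = 30.7 × 40.2 / 0.93 = 1327.03 mg

Dose = 1327 mg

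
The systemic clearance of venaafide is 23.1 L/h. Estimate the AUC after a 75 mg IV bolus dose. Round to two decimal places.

AUC = 3.25 mg/L·h

AUC_0→∞ = Dose_iv / CL
        = 75 / 23.1 = 3.24675 mg/L·h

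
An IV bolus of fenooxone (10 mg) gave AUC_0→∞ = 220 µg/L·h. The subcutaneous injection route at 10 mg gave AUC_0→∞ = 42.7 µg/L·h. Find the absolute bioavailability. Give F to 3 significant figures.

F = (AUC_ev / D_ev) / (AUC_iv / D_iv)
  = (42.7/10) / (220/10)
  = 4.27 / 22 = 0.1941

F = 0.194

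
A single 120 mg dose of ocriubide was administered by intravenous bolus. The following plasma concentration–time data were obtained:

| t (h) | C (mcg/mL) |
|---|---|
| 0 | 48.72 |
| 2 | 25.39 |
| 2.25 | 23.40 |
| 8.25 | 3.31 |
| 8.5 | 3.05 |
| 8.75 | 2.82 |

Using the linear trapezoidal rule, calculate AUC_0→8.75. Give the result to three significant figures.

AUC = 162 mcg/mL·h

Trapezoidal AUC_0→8.75:
  [0→2]: (48.72+25.39)/2 × 2 = 74.11
  [2→2.25]: (25.39+23.40)/2 × 0.25 = 6.09875
  [2.25→8.25]: (23.40+3.31)/2 × 6 = 80.13
  [8.25→8.5]: (3.31+3.05)/2 × 0.25 = 0.795
  [8.5→8.75]: (3.05+2.82)/2 × 0.25 = 0.73375
  Sum = 161.8675 mcg/mL·h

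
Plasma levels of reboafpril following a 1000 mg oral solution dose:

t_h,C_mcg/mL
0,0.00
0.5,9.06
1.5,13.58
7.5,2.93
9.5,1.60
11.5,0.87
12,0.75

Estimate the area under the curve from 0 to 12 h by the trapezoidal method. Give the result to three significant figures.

AUC = 70.5 mcg/mL·h

Trapezoidal AUC_0→12:
  [0→0.5]: (0.00+9.06)/2 × 0.5 = 2.265
  [0.5→1.5]: (9.06+13.58)/2 × 1 = 11.32
  [1.5→7.5]: (13.58+2.93)/2 × 6 = 49.53
  [7.5→9.5]: (2.93+1.60)/2 × 2 = 4.53
  [9.5→11.5]: (1.60+0.87)/2 × 2 = 2.47
  [11.5→12]: (0.87+0.75)/2 × 0.5 = 0.405
  Sum = 70.52 mcg/mL·h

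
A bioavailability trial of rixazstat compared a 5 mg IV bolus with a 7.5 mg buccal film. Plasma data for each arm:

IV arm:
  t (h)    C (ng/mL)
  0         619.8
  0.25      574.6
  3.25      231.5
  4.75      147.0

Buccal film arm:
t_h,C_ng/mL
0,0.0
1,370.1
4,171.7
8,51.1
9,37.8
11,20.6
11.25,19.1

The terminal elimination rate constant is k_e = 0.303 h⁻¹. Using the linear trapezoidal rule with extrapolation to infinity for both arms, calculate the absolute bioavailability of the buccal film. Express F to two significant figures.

Trapezoidal AUC_0→4.75 (IV):
  [0→0.25]: (619.8+574.6)/2 × 0.25 = 149.3
  [0.25→3.25]: (574.6+231.5)/2 × 3 = 1209.15
  [3.25→4.75]: (231.5+147.0)/2 × 1.5 = 283.875
  Sum = 1642.325 ng/mL·h
IV tail: 147.0/0.303 = 485.149; AUC_iv,0→∞ = 1642.325 + 485.149 = 2127.474 ng/mL·h
Trapezoidal AUC_0→11.25 (buccal film):
  [0→1]: (0.0+370.1)/2 × 1 = 185.05
  [1→4]: (370.1+171.7)/2 × 3 = 812.7
  [4→8]: (171.7+51.1)/2 × 4 = 445.6
  [8→9]: (51.1+37.8)/2 × 1 = 44.45
  [9→11]: (37.8+20.6)/2 × 2 = 58.4
  [11→11.25]: (20.6+19.1)/2 × 0.25 = 4.9625
  Sum = 1551.1625 ng/mL·h
buccal film tail: 19.1/0.303 = 63.036; AUC_ev,0→∞ = 1551.1625 + 63.036 = 1614.1985 ng/mL·h
F = (AUC_ev/D_ev)/(AUC_iv/D_iv) = (1614.1985/7.5)/(2127.474/5) = 215.226/425.4948 = 0.5058

F = 0.51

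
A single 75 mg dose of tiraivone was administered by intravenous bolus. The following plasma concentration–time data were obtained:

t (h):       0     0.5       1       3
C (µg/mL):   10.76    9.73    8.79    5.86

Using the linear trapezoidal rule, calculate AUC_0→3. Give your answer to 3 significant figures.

Trapezoidal AUC_0→3:
  [0→0.5]: (10.76+9.73)/2 × 0.5 = 5.1225
  [0.5→1]: (9.73+8.79)/2 × 0.5 = 4.63
  [1→3]: (8.79+5.86)/2 × 2 = 14.65
  Sum = 24.4025 µg/mL·h

AUC = 24.4 µg/mL·h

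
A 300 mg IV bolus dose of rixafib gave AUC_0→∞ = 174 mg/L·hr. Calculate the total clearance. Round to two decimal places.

CL = 1.72 L/hr

CL = Dose_iv / AUC_0→∞
   = 300 / 174 = 1.72414 L/hr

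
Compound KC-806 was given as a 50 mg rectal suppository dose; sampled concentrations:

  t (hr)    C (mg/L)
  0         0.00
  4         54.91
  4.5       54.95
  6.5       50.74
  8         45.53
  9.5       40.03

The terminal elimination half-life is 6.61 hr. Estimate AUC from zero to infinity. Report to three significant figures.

AUC = 761 mg/L·hr

Trapezoidal AUC_0→9.5:
  [0→4]: (0.00+54.91)/2 × 4 = 109.82
  [4→4.5]: (54.91+54.95)/2 × 0.5 = 27.465
  [4.5→6.5]: (54.95+50.74)/2 × 2 = 105.69
  [6.5→8]: (50.74+45.53)/2 × 1.5 = 72.2025
  [8→9.5]: (45.53+40.03)/2 × 1.5 = 64.17
  Sum = 379.3475 mg/L·hr
k_e = ln2 / t½ = 0.693147 / 6.61 = 0.1049 hr^-1
Extrapolated tail: C_last / k_e = 40.03 / 0.1049 = 381.602
AUC_0→∞ = 379.3475 + 381.602 = 760.9495 mg/L·hr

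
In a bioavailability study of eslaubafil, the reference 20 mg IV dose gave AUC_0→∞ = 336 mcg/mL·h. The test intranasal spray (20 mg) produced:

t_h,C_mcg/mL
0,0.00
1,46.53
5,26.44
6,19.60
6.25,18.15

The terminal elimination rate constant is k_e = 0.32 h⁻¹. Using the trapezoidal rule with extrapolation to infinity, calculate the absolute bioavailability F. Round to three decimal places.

F = 0.755

Trapezoidal AUC_0→6.25 (intranasal spray):
  [0→1]: (0.00+46.53)/2 × 1 = 23.265
  [1→5]: (46.53+26.44)/2 × 4 = 145.94
  [5→6]: (26.44+19.60)/2 × 1 = 23.02
  [6→6.25]: (19.60+18.15)/2 × 0.25 = 4.71875
  Sum = 196.94375 mcg/mL·h
Tail: C_last/k_e = 18.15/0.32 = 56.719
AUC_0→∞ (intranasal spray) = 196.94375 + 56.719 = 253.66275 mcg/mL·h
F = (AUC_ev/D_ev)/(AUC_iv/D_iv) = (253.66275/20)/(336/20) = 12.6831/16.8 = 0.7549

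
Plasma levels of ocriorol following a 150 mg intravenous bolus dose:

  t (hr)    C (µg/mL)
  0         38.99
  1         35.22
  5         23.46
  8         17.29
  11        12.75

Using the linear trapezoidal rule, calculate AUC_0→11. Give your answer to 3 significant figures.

AUC = 261 µg/mL·hr

Trapezoidal AUC_0→11:
  [0→1]: (38.99+35.22)/2 × 1 = 37.105
  [1→5]: (35.22+23.46)/2 × 4 = 117.36
  [5→8]: (23.46+17.29)/2 × 3 = 61.125
  [8→11]: (17.29+12.75)/2 × 3 = 45.06
  Sum = 260.65 µg/mL·hr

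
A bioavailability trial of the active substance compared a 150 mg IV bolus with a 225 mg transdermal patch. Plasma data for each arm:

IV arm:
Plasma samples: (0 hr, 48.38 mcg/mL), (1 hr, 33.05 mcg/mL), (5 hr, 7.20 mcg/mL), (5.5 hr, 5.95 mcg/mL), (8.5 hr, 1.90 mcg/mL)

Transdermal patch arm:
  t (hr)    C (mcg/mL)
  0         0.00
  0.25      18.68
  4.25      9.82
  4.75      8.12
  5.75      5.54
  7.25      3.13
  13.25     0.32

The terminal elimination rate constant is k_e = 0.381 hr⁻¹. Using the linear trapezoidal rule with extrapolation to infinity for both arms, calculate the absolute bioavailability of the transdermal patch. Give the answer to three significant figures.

F = 0.417

Trapezoidal AUC_0→8.5 (IV):
  [0→1]: (48.38+33.05)/2 × 1 = 40.715
  [1→5]: (33.05+7.20)/2 × 4 = 80.5
  [5→5.5]: (7.20+5.95)/2 × 0.5 = 3.2875
  [5.5→8.5]: (5.95+1.90)/2 × 3 = 11.775
  Sum = 136.2775 mcg/mL·hr
IV tail: 1.90/0.381 = 4.987; AUC_iv,0→∞ = 136.2775 + 4.987 = 141.2645 mcg/mL·hr
Trapezoidal AUC_0→13.25 (transdermal patch):
  [0→0.25]: (0.00+18.68)/2 × 0.25 = 2.335
  [0.25→4.25]: (18.68+9.82)/2 × 4 = 57.0
  [4.25→4.75]: (9.82+8.12)/2 × 0.5 = 4.485
  [4.75→5.75]: (8.12+5.54)/2 × 1 = 6.83
  [5.75→7.25]: (5.54+3.13)/2 × 1.5 = 6.5025
  [7.25→13.25]: (3.13+0.32)/2 × 6 = 10.35
  Sum = 87.5025 mcg/mL·hr
transdermal patch tail: 0.32/0.381 = 0.840; AUC_ev,0→∞ = 87.5025 + 0.840 = 88.3425 mcg/mL·hr
F = (AUC_ev/D_ev)/(AUC_iv/D_iv) = (88.3425/225)/(141.2645/150) = 0.392633/0.941763 = 0.4169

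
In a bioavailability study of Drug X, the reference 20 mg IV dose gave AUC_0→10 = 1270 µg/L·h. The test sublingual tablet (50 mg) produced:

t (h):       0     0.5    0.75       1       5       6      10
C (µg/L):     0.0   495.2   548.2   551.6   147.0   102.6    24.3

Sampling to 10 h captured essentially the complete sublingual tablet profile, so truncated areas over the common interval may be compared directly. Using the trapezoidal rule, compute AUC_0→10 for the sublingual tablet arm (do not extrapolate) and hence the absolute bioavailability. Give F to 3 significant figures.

F = 0.683

Trapezoidal AUC_0→10 (sublingual tablet):
  [0→0.5]: (0.0+495.2)/2 × 0.5 = 123.8
  [0.5→0.75]: (495.2+548.2)/2 × 0.25 = 130.425
  [0.75→1]: (548.2+551.6)/2 × 0.25 = 137.475
  [1→5]: (551.6+147.0)/2 × 4 = 1397.2
  [5→6]: (147.0+102.6)/2 × 1 = 124.8
  [6→10]: (102.6+24.3)/2 × 4 = 253.8
  Sum = 2167.5 µg/L·h
F = (AUC_ev/D_ev)/(AUC_iv/D_iv) = (2167.5/50)/(1270/20) = 43.35/63.5 = 0.6827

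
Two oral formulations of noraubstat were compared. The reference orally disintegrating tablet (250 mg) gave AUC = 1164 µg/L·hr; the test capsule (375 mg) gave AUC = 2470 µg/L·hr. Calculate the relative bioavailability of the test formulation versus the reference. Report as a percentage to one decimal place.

F_rel = (AUC_test/D_test) / (AUC_ref/D_ref)
      = (2470/375) / (1164/250)
      = 6.58667 / 4.656 = 1.4147 = 141.47%

F_rel = 141.5%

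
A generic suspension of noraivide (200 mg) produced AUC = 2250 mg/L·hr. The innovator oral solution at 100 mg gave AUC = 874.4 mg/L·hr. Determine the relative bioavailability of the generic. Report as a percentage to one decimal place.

F_rel = (AUC_test/D_test) / (AUC_ref/D_ref)
      = (2250/200) / (874.4/100)
      = 11.25 / 8.744 = 1.2866 = 128.66%

F_rel = 128.7%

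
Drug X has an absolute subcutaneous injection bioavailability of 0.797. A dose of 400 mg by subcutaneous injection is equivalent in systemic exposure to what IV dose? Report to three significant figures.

D_iv = 319 mg

Systemic exposure from an extravascular dose = F × D_ev, so the equivalent IV dose is F × D_ev.
D_iv = F × D_ev = 0.797 × 400 = 318.8 mg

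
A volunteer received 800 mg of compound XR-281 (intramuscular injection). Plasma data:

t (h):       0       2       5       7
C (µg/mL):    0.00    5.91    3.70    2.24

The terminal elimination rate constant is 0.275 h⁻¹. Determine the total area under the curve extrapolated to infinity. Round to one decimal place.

Trapezoidal AUC_0→7:
  [0→2]: (0.00+5.91)/2 × 2 = 5.91
  [2→5]: (5.91+3.70)/2 × 3 = 14.415
  [5→7]: (3.70+2.24)/2 × 2 = 5.94
  Sum = 26.265 µg/mL·h
Extrapolated tail: C_last / k_e = 2.24 / 0.275 = 8.145
AUC_0→∞ = 26.265 + 8.145 = 34.41 µg/mL·h

AUC = 34.4 µg/mL·h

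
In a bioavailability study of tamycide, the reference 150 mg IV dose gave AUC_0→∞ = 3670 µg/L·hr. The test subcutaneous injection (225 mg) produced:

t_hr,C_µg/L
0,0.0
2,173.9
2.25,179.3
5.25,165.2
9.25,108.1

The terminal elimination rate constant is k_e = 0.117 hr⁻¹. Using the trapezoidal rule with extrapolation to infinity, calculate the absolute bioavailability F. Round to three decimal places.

F = 0.401

Trapezoidal AUC_0→9.25 (subcutaneous injection):
  [0→2]: (0.0+173.9)/2 × 2 = 173.9
  [2→2.25]: (173.9+179.3)/2 × 0.25 = 44.15
  [2.25→5.25]: (179.3+165.2)/2 × 3 = 516.75
  [5.25→9.25]: (165.2+108.1)/2 × 4 = 546.6
  Sum = 1281.4 µg/L·hr
Tail: C_last/k_e = 108.1/0.117 = 923.932
AUC_0→∞ (subcutaneous injection) = 1281.4 + 923.932 = 2205.332 µg/L·hr
F = (AUC_ev/D_ev)/(AUC_iv/D_iv) = (2205.332/225)/(3670/150) = 9.80148/24.4667 = 0.4006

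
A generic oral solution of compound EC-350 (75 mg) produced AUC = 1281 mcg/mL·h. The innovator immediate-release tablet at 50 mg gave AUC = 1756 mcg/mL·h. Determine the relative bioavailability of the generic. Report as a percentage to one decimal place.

F_rel = 48.6%

F_rel = (AUC_test/D_test) / (AUC_ref/D_ref)
      = (1281/75) / (1756/50)
      = 17.08 / 35.12 = 0.4863 = 48.63%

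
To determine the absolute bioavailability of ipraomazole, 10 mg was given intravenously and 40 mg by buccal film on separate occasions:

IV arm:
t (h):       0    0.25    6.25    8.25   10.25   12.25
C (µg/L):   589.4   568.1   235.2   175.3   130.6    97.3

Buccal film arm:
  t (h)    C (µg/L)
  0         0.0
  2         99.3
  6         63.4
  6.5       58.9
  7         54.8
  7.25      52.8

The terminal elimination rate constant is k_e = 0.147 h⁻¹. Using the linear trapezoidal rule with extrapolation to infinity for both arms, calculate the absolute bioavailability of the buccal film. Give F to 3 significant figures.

Trapezoidal AUC_0→12.25 (IV):
  [0→0.25]: (589.4+568.1)/2 × 0.25 = 144.6875
  [0.25→6.25]: (568.1+235.2)/2 × 6 = 2409.9
  [6.25→8.25]: (235.2+175.3)/2 × 2 = 410.5
  [8.25→10.25]: (175.3+130.6)/2 × 2 = 305.9
  [10.25→12.25]: (130.6+97.3)/2 × 2 = 227.9
  Sum = 3498.8875 µg/L·h
IV tail: 97.3/0.147 = 661.905; AUC_iv,0→∞ = 3498.8875 + 661.905 = 4160.7925 µg/L·h
Trapezoidal AUC_0→7.25 (buccal film):
  [0→2]: (0.0+99.3)/2 × 2 = 99.3
  [2→6]: (99.3+63.4)/2 × 4 = 325.4
  [6→6.5]: (63.4+58.9)/2 × 0.5 = 30.575
  [6.5→7]: (58.9+54.8)/2 × 0.5 = 28.425
  [7→7.25]: (54.8+52.8)/2 × 0.25 = 13.45
  Sum = 497.15 µg/L·h
buccal film tail: 52.8/0.147 = 359.184; AUC_ev,0→∞ = 497.15 + 359.184 = 856.334 µg/L·h
F = (AUC_ev/D_ev)/(AUC_iv/D_iv) = (856.334/40)/(4160.7925/10) = 21.40835/416.07925 = 0.0515

F = 0.0515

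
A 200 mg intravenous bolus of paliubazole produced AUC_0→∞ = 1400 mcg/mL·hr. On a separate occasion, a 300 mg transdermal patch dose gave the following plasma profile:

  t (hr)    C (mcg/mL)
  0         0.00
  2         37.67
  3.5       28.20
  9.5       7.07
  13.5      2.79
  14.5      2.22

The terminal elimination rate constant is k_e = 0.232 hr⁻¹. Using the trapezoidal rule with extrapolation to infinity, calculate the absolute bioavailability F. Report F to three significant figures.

Trapezoidal AUC_0→14.5 (transdermal patch):
  [0→2]: (0.00+37.67)/2 × 2 = 37.67
  [2→3.5]: (37.67+28.20)/2 × 1.5 = 49.4025
  [3.5→9.5]: (28.20+7.07)/2 × 6 = 105.81
  [9.5→13.5]: (7.07+2.79)/2 × 4 = 19.72
  [13.5→14.5]: (2.79+2.22)/2 × 1 = 2.505
  Sum = 215.1075 mcg/mL·hr
Tail: C_last/k_e = 2.22/0.232 = 9.569
AUC_0→∞ (transdermal patch) = 215.1075 + 9.569 = 224.6765 mcg/mL·hr
F = (AUC_ev/D_ev)/(AUC_iv/D_iv) = (224.6765/300)/(1400/200) = 0.748922/7 = 0.1070

F = 0.107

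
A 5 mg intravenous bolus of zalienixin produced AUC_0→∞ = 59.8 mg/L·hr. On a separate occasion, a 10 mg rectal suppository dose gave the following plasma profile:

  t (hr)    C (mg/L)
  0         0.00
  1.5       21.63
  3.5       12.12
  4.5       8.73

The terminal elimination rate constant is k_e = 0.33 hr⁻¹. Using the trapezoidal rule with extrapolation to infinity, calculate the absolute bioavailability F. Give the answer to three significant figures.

F = 0.726

Trapezoidal AUC_0→4.5 (rectal suppository):
  [0→1.5]: (0.00+21.63)/2 × 1.5 = 16.2225
  [1.5→3.5]: (21.63+12.12)/2 × 2 = 33.75
  [3.5→4.5]: (12.12+8.73)/2 × 1 = 10.425
  Sum = 60.3975 mg/L·hr
Tail: C_last/k_e = 8.73/0.33 = 26.455
AUC_0→∞ (rectal suppository) = 60.3975 + 26.455 = 86.8525 mg/L·hr
F = (AUC_ev/D_ev)/(AUC_iv/D_iv) = (86.8525/10)/(59.8/5) = 8.68525/11.96 = 0.7262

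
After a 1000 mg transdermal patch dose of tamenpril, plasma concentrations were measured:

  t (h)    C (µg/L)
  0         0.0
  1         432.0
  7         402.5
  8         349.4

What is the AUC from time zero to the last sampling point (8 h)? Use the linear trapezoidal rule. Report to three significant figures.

Trapezoidal AUC_0→8:
  [0→1]: (0.0+432.0)/2 × 1 = 216.0
  [1→7]: (432.0+402.5)/2 × 6 = 2503.5
  [7→8]: (402.5+349.4)/2 × 1 = 375.95
  Sum = 3095.45 µg/L·h

AUC = 3100 µg/L·h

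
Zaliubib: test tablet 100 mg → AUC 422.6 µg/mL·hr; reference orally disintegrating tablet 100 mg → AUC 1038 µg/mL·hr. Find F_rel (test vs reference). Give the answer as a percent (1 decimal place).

F_rel = (AUC_test/D_test) / (AUC_ref/D_ref)
      = (422.6/100) / (1038/100)
      = 4.226 / 10.38 = 0.4071 = 40.71%

F_rel = 40.7%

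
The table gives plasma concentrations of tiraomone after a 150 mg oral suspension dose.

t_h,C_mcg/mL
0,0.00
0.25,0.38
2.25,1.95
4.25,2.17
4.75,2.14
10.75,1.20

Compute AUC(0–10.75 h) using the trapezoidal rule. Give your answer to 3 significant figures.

AUC = 17.6 mcg/mL·h

Trapezoidal AUC_0→10.75:
  [0→0.25]: (0.00+0.38)/2 × 0.25 = 0.0475
  [0.25→2.25]: (0.38+1.95)/2 × 2 = 2.33
  [2.25→4.25]: (1.95+2.17)/2 × 2 = 4.12
  [4.25→4.75]: (2.17+2.14)/2 × 0.5 = 1.0775
  [4.75→10.75]: (2.14+1.20)/2 × 6 = 10.02
  Sum = 17.595 mcg/mL·h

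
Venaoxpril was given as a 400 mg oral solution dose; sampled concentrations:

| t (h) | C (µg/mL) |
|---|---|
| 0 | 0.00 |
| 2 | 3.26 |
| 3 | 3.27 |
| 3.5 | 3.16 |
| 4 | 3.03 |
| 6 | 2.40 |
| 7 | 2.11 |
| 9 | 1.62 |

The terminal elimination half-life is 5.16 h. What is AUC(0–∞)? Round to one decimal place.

Trapezoidal AUC_0→9:
  [0→2]: (0.00+3.26)/2 × 2 = 3.26
  [2→3]: (3.26+3.27)/2 × 1 = 3.265
  [3→3.5]: (3.27+3.16)/2 × 0.5 = 1.6075
  [3.5→4]: (3.16+3.03)/2 × 0.5 = 1.5475
  [4→6]: (3.03+2.40)/2 × 2 = 5.43
  [6→7]: (2.40+2.11)/2 × 1 = 2.255
  [7→9]: (2.11+1.62)/2 × 2 = 3.73
  Sum = 21.095 µg/mL·h
k_e = ln2 / t½ = 0.693147 / 5.16 = 0.1343 h^-1
Extrapolated tail: C_last / k_e = 1.62 / 0.1343 = 12.063
AUC_0→∞ = 21.095 + 12.063 = 33.158 µg/mL·h

AUC = 33.2 µg/mL·h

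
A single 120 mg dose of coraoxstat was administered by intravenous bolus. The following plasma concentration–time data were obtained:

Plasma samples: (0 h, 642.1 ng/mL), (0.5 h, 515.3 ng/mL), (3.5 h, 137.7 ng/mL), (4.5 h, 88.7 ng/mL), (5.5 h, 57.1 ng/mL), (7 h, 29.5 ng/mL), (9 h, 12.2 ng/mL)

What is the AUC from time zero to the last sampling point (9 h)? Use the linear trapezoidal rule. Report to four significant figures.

Trapezoidal AUC_0→9:
  [0→0.5]: (642.1+515.3)/2 × 0.5 = 289.35
  [0.5→3.5]: (515.3+137.7)/2 × 3 = 979.5
  [3.5→4.5]: (137.7+88.7)/2 × 1 = 113.2
  [4.5→5.5]: (88.7+57.1)/2 × 1 = 72.9
  [5.5→7]: (57.1+29.5)/2 × 1.5 = 64.95
  [7→9]: (29.5+12.2)/2 × 2 = 41.7
  Sum = 1561.6 ng/mL·h

AUC = 1562 ng/mL·h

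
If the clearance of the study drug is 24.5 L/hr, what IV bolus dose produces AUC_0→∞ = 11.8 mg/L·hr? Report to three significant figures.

Dose_iv = CL × AUC_0→∞
     = 24.5 × 11.8 = 289.1 mg

Dose = 289 mg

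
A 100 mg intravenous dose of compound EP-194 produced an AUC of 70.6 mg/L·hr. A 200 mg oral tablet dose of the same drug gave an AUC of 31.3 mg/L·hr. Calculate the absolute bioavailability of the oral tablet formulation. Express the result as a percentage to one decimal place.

F = 22.2%

F = (AUC_ev / D_ev) / (AUC_iv / D_iv)
  = (31.3/200) / (70.6/100)
  = 0.1565 / 0.706 = 0.2217
  = 22.17%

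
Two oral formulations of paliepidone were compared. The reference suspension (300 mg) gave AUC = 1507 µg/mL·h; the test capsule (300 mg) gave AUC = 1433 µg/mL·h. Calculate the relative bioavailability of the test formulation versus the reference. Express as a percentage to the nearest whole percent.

F_rel = (AUC_test/D_test) / (AUC_ref/D_ref)
      = (1433/300) / (1507/300)
      = 4.77667 / 5.02333 = 0.9509 = 95.09%

F_rel = 95%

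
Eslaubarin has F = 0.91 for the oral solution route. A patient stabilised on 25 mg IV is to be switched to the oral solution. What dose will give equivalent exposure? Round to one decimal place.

D_oral = 27.5 mg

For equal systemic exposure: F × D_ev = D_iv
D_ev = D_iv / F = 25 / 0.91 = 27.4725 mg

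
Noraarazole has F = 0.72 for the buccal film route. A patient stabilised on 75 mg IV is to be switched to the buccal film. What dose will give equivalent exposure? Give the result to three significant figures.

For equal systemic exposure: F × D_ev = D_iv
D_ev = D_iv / F = 75 / 0.72 = 104.167 mg

D_buccal = 104 mg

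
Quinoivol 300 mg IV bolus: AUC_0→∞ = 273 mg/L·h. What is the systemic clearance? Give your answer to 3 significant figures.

CL = 1.10 L/h

CL = Dose_iv / AUC_0→∞
   = 300 / 273 = 1.0989 L/h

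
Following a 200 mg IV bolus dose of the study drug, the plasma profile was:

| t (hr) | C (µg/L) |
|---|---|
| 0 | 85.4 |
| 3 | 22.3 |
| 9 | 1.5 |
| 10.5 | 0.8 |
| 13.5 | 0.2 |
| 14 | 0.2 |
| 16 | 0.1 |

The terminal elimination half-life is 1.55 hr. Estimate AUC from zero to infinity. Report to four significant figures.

AUC = 236.8 µg/L·hr

Trapezoidal AUC_0→16:
  [0→3]: (85.4+22.3)/2 × 3 = 161.55
  [3→9]: (22.3+1.5)/2 × 6 = 71.4
  [9→10.5]: (1.5+0.8)/2 × 1.5 = 1.725
  [10.5→13.5]: (0.8+0.2)/2 × 3 = 1.5
  [13.5→14]: (0.2+0.2)/2 × 0.5 = 0.1
  [14→16]: (0.2+0.1)/2 × 2 = 0.3
  Sum = 236.575 µg/L·hr
k_e = ln2 / t½ = 0.693147 / 1.55 = 0.4472 hr^-1
Extrapolated tail: C_last / k_e = 0.1 / 0.4472 = 0.224
AUC_0→∞ = 236.575 + 0.224 = 236.799 µg/L·hr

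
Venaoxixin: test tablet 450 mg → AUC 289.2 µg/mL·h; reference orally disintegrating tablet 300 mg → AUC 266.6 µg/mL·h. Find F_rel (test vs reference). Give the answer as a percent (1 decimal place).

F_rel = 72.3%

F_rel = (AUC_test/D_test) / (AUC_ref/D_ref)
      = (289.2/450) / (266.6/300)
      = 0.642667 / 0.888667 = 0.7232 = 72.32%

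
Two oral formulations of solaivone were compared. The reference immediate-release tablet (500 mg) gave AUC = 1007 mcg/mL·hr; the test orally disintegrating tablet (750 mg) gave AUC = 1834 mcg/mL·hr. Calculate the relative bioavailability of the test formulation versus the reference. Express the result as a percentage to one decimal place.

F_rel = 121.4%

F_rel = (AUC_test/D_test) / (AUC_ref/D_ref)
      = (1834/750) / (1007/500)
      = 2.44533 / 2.014 = 1.2142 = 121.42%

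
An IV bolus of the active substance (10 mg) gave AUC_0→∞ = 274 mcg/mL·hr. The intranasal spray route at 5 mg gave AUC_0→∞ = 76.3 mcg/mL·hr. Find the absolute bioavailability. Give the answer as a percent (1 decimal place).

F = 55.7%

F = (AUC_ev / D_ev) / (AUC_iv / D_iv)
  = (76.3/5) / (274/10)
  = 15.26 / 27.4 = 0.5569
  = 55.69%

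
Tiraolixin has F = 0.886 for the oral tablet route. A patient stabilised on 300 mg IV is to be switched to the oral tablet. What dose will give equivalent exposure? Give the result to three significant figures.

D_oral = 339 mg

For equal systemic exposure: F × D_ev = D_iv
D_ev = D_iv / F = 300 / 0.886 = 338.6 mg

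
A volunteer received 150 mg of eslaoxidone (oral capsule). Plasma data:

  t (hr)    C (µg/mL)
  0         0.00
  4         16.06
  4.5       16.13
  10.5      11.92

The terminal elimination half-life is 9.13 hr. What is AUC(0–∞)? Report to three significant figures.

AUC = 281 µg/mL·hr

Trapezoidal AUC_0→10.5:
  [0→4]: (0.00+16.06)/2 × 4 = 32.12
  [4→4.5]: (16.06+16.13)/2 × 0.5 = 8.0475
  [4.5→10.5]: (16.13+11.92)/2 × 6 = 84.15
  Sum = 124.3175 µg/mL·hr
k_e = ln2 / t½ = 0.693147 / 9.13 = 0.0759 hr^-1
Extrapolated tail: C_last / k_e = 11.92 / 0.0759 = 157.049
AUC_0→∞ = 124.3175 + 157.049 = 281.3665 µg/mL·hr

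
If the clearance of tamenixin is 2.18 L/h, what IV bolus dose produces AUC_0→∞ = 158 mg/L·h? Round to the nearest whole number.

Dose = 344 mg

Dose_iv = CL × AUC_0→∞
     = 2.18 × 158 = 344.44 mg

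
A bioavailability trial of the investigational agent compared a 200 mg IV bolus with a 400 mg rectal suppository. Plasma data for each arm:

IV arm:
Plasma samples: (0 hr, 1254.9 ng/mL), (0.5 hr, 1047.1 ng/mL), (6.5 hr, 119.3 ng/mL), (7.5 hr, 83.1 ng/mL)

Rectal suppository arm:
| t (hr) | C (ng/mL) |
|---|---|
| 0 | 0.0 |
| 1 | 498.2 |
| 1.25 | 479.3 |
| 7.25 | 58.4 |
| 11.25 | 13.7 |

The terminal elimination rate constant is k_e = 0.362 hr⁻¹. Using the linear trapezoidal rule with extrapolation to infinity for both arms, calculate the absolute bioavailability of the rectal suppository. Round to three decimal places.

F = 0.246

Trapezoidal AUC_0→7.5 (IV):
  [0→0.5]: (1254.9+1047.1)/2 × 0.5 = 575.5
  [0.5→6.5]: (1047.1+119.3)/2 × 6 = 3499.2
  [6.5→7.5]: (119.3+83.1)/2 × 1 = 101.2
  Sum = 4175.9 ng/mL·hr
IV tail: 83.1/0.362 = 229.558; AUC_iv,0→∞ = 4175.9 + 229.558 = 4405.458 ng/mL·hr
Trapezoidal AUC_0→11.25 (rectal suppository):
  [0→1]: (0.0+498.2)/2 × 1 = 249.1
  [1→1.25]: (498.2+479.3)/2 × 0.25 = 122.1875
  [1.25→7.25]: (479.3+58.4)/2 × 6 = 1613.1
  [7.25→11.25]: (58.4+13.7)/2 × 4 = 144.2
  Sum = 2128.5875 ng/mL·hr
rectal suppository tail: 13.7/0.362 = 37.845; AUC_ev,0→∞ = 2128.5875 + 37.845 = 2166.4325 ng/mL·hr
F = (AUC_ev/D_ev)/(AUC_iv/D_iv) = (2166.4325/400)/(4405.458/200) = 5.41608/22.02729 = 0.2459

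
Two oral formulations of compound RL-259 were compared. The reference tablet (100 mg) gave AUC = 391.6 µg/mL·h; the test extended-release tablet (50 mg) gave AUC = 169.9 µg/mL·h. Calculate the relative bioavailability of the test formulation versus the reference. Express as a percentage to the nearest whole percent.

F_rel = (AUC_test/D_test) / (AUC_ref/D_ref)
      = (169.9/50) / (391.6/100)
      = 3.398 / 3.916 = 0.8677 = 86.77%

F_rel = 87%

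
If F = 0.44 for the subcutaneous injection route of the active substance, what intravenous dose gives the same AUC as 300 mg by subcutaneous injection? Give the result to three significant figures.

D_iv = 132 mg

Systemic exposure from an extravascular dose = F × D_ev, so the equivalent IV dose is F × D_ev.
D_iv = F × D_ev = 0.44 × 300 = 132 mg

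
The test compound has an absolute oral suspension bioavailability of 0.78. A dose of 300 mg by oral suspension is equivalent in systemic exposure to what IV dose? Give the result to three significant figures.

D_iv = 234 mg

Systemic exposure from an extravascular dose = F × D_ev, so the equivalent IV dose is F × D_ev.
D_iv = F × D_ev = 0.78 × 300 = 234 mg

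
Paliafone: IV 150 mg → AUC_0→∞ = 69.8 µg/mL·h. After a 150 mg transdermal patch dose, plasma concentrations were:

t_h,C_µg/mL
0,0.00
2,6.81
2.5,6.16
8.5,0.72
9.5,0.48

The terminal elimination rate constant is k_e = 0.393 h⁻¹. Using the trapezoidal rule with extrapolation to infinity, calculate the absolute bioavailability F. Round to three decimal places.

Trapezoidal AUC_0→9.5 (transdermal patch):
  [0→2]: (0.00+6.81)/2 × 2 = 6.81
  [2→2.5]: (6.81+6.16)/2 × 0.5 = 3.2425
  [2.5→8.5]: (6.16+0.72)/2 × 6 = 20.64
  [8.5→9.5]: (0.72+0.48)/2 × 1 = 0.6
  Sum = 31.2925 µg/mL·h
Tail: C_last/k_e = 0.48/0.393 = 1.221
AUC_0→∞ (transdermal patch) = 31.2925 + 1.221 = 32.5135 µg/mL·h
F = (AUC_ev/D_ev)/(AUC_iv/D_iv) = (32.5135/150)/(69.8/150) = 0.216757/0.465333 = 0.4658

F = 0.466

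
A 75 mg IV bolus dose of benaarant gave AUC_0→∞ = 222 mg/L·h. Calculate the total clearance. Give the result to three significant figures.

CL = Dose_iv / AUC_0→∞
   = 75 / 222 = 0.337838 L/h

CL = 0.338 L/h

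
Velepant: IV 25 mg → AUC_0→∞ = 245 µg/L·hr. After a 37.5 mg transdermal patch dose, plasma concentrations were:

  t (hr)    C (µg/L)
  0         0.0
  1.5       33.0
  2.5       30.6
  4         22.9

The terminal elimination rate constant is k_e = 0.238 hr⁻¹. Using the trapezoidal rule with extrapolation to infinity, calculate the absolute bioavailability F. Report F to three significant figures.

F = 0.525

Trapezoidal AUC_0→4 (transdermal patch):
  [0→1.5]: (0.0+33.0)/2 × 1.5 = 24.75
  [1.5→2.5]: (33.0+30.6)/2 × 1 = 31.8
  [2.5→4]: (30.6+22.9)/2 × 1.5 = 40.125
  Sum = 96.675 µg/L·hr
Tail: C_last/k_e = 22.9/0.238 = 96.218
AUC_0→∞ (transdermal patch) = 96.675 + 96.218 = 192.893 µg/L·hr
F = (AUC_ev/D_ev)/(AUC_iv/D_iv) = (192.893/37.5)/(245/25) = 5.14381/9.8 = 0.5249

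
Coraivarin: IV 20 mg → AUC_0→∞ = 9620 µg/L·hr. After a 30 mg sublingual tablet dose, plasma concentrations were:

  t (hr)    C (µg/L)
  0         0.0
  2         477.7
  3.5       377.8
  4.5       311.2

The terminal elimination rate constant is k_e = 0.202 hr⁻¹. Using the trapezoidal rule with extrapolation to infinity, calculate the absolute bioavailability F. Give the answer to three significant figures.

F = 0.208

Trapezoidal AUC_0→4.5 (sublingual tablet):
  [0→2]: (0.0+477.7)/2 × 2 = 477.7
  [2→3.5]: (477.7+377.8)/2 × 1.5 = 641.625
  [3.5→4.5]: (377.8+311.2)/2 × 1 = 344.5
  Sum = 1463.825 µg/L·hr
Tail: C_last/k_e = 311.2/0.202 = 1540.594
AUC_0→∞ (sublingual tablet) = 1463.825 + 1540.594 = 3004.419 µg/L·hr
F = (AUC_ev/D_ev)/(AUC_iv/D_iv) = (3004.419/30)/(9620/20) = 100.1473/481 = 0.2082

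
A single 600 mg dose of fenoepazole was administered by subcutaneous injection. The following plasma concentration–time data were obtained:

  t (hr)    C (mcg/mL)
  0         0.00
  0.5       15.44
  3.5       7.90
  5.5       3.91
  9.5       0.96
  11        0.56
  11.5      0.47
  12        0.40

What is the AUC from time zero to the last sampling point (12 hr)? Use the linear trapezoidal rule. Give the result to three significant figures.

AUC = 62.0 mcg/mL·hr

Trapezoidal AUC_0→12:
  [0→0.5]: (0.00+15.44)/2 × 0.5 = 3.86
  [0.5→3.5]: (15.44+7.90)/2 × 3 = 35.01
  [3.5→5.5]: (7.90+3.91)/2 × 2 = 11.81
  [5.5→9.5]: (3.91+0.96)/2 × 4 = 9.74
  [9.5→11]: (0.96+0.56)/2 × 1.5 = 1.14
  [11→11.5]: (0.56+0.47)/2 × 0.5 = 0.2575
  [11.5→12]: (0.47+0.40)/2 × 0.5 = 0.2175
  Sum = 62.035 mcg/mL·hr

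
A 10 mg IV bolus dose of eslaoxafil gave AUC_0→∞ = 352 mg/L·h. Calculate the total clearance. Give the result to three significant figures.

CL = 0.0284 L/h

CL = Dose_iv / AUC_0→∞
   = 10 / 352 = 0.0284091 L/h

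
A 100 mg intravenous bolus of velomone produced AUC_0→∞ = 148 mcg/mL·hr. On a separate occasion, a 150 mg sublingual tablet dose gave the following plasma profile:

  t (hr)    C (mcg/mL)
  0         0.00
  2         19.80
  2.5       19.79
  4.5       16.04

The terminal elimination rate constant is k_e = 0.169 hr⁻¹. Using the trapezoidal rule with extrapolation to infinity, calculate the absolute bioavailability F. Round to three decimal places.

Trapezoidal AUC_0→4.5 (sublingual tablet):
  [0→2]: (0.00+19.80)/2 × 2 = 19.8
  [2→2.5]: (19.80+19.79)/2 × 0.5 = 9.8975
  [2.5→4.5]: (19.79+16.04)/2 × 2 = 35.83
  Sum = 65.5275 mcg/mL·hr
Tail: C_last/k_e = 16.04/0.169 = 94.911
AUC_0→∞ (sublingual tablet) = 65.5275 + 94.911 = 160.4385 mcg/mL·hr
F = (AUC_ev/D_ev)/(AUC_iv/D_iv) = (160.4385/150)/(148/100) = 1.06959/1.48 = 0.7227

F = 0.723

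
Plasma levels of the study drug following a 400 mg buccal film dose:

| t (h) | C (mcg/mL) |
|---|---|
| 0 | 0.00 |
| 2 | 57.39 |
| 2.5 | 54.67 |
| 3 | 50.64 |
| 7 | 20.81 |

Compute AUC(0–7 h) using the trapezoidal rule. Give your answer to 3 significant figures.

Trapezoidal AUC_0→7:
  [0→2]: (0.00+57.39)/2 × 2 = 57.39
  [2→2.5]: (57.39+54.67)/2 × 0.5 = 28.015
  [2.5→3]: (54.67+50.64)/2 × 0.5 = 26.3275
  [3→7]: (50.64+20.81)/2 × 4 = 142.9
  Sum = 254.6325 mcg/mL·h

AUC = 255 mcg/mL·h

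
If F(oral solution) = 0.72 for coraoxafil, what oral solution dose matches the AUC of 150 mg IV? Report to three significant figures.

D_oral = 208 mg

For equal systemic exposure: F × D_ev = D_iv
D_ev = D_iv / F = 150 / 0.72 = 208.333 mg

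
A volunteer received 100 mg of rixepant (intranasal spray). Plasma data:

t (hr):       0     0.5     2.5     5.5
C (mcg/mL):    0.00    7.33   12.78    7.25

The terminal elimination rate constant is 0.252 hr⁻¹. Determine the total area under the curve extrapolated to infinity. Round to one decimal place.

Trapezoidal AUC_0→5.5:
  [0→0.5]: (0.00+7.33)/2 × 0.5 = 1.8325
  [0.5→2.5]: (7.33+12.78)/2 × 2 = 20.11
  [2.5→5.5]: (12.78+7.25)/2 × 3 = 30.045
  Sum = 51.9875 mcg/mL·hr
Extrapolated tail: C_last / k_e = 7.25 / 0.252 = 28.770
AUC_0→∞ = 51.9875 + 28.770 = 80.7575 mcg/mL·hr

AUC = 80.8 mcg/mL·hr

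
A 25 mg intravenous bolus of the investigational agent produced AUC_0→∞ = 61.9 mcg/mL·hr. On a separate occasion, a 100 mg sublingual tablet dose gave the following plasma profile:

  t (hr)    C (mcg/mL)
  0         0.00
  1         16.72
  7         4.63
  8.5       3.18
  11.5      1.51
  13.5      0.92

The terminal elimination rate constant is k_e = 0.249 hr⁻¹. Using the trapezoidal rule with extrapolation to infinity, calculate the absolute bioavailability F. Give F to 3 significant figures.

Trapezoidal AUC_0→13.5 (sublingual tablet):
  [0→1]: (0.00+16.72)/2 × 1 = 8.36
  [1→7]: (16.72+4.63)/2 × 6 = 64.05
  [7→8.5]: (4.63+3.18)/2 × 1.5 = 5.8575
  [8.5→11.5]: (3.18+1.51)/2 × 3 = 7.035
  [11.5→13.5]: (1.51+0.92)/2 × 2 = 2.43
  Sum = 87.7325 mcg/mL·hr
Tail: C_last/k_e = 0.92/0.249 = 3.695
AUC_0→∞ (sublingual tablet) = 87.7325 + 3.695 = 91.4275 mcg/mL·hr
F = (AUC_ev/D_ev)/(AUC_iv/D_iv) = (91.4275/100)/(61.9/25) = 0.914275/2.476 = 0.3693

F = 0.369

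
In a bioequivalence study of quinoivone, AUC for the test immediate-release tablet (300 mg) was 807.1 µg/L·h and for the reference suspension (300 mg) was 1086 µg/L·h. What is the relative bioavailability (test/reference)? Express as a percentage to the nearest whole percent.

F_rel = (AUC_test/D_test) / (AUC_ref/D_ref)
      = (807.1/300) / (1086/300)
      = 2.69033 / 3.62 = 0.7432 = 74.32%

F_rel = 74%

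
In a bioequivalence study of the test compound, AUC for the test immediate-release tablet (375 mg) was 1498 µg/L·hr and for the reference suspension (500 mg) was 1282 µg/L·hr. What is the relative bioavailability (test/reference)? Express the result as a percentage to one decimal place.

F_rel = (AUC_test/D_test) / (AUC_ref/D_ref)
      = (1498/375) / (1282/500)
      = 3.99467 / 2.564 = 1.5580 = 155.80%

F_rel = 155.8%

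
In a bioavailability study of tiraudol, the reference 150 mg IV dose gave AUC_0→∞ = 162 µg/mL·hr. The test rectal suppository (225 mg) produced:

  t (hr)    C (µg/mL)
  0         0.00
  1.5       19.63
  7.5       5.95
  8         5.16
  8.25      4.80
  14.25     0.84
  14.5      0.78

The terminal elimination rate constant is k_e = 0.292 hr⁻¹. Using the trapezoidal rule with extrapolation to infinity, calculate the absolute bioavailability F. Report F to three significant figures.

Trapezoidal AUC_0→14.5 (rectal suppository):
  [0→1.5]: (0.00+19.63)/2 × 1.5 = 14.7225
  [1.5→7.5]: (19.63+5.95)/2 × 6 = 76.74
  [7.5→8]: (5.95+5.16)/2 × 0.5 = 2.7775
  [8→8.25]: (5.16+4.80)/2 × 0.25 = 1.245
  [8.25→14.25]: (4.80+0.84)/2 × 6 = 16.92
  [14.25→14.5]: (0.84+0.78)/2 × 0.25 = 0.2025
  Sum = 112.6075 µg/mL·hr
Tail: C_last/k_e = 0.78/0.292 = 2.671
AUC_0→∞ (rectal suppository) = 112.6075 + 2.671 = 115.2785 µg/mL·hr
F = (AUC_ev/D_ev)/(AUC_iv/D_iv) = (115.2785/225)/(162/150) = 0.512349/1.08 = 0.4744

F = 0.474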